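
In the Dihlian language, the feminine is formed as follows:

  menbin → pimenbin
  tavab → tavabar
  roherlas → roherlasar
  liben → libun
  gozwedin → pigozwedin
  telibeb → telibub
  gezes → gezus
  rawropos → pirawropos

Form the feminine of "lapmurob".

gezes and roherlas both end in -s yet inflect differently (gezus, roherlasar), so the final letter is not what conditions the rule; the last vowel is.
"lapmurob" has last vowel 'o'. The one such stem in the data (rawropos → pirawropos) adds the prefix pi-, so the same rule applies.
The other patterns: stems whose last vowel is 'e' change the last vowel to 'u'; stems whose last vowel is 'a' add -ar.
So lapmurob → pilapmurob.

pilapmurob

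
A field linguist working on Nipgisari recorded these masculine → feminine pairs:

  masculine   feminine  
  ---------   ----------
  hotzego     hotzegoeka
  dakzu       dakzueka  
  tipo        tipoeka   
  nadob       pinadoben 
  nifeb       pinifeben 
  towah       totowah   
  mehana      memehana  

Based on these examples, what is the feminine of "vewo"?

"vewo" ends in -o. The stems ending in -o (hotzego → hotzegoeka, tipo → tipoeka) add -eka.
The other patterns: stems ending in -b add pi- … -en around the stem; stems ending in -a or -h repeat the first consonant+vowel as a prefix.
So vewo → vewoeka.

vewoeka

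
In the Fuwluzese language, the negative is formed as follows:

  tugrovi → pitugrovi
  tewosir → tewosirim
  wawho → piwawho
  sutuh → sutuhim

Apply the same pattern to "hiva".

tewosir and tugrovi both have last vowel 'i' yet inflect differently (tewosirim, pitugrovi), so the last vowel is not what conditions the rule; whether the stem ends in a vowel or a consonant is.
"hiva" ends in a vowel. The stems ending in a vowel (tugrovi → pitugrovi, wawho → piwawho) add the prefix pi-.
So hiva → pihiva.

pihiva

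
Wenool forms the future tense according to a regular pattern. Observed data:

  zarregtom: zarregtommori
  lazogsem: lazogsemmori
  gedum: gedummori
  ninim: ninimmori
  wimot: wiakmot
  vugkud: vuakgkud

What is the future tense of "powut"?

gedum and vugkud both have last vowel 'u' yet inflect differently (gedummori, vuakgkud), so the last vowel is not what conditions the rule; the final letter is.
"powut" ends in -t. The one such stem in the data (wimot → wiakmot) inserts -ak- after the first vowel (as does vugkud), so the same rule applies.
So powut → poakwut.

poakwut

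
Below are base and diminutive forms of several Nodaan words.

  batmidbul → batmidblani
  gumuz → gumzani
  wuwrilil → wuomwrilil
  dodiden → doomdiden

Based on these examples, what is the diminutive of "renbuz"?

batmidbul and wuwrilil both end in -l yet inflect differently (batmidblani, wuomwrilil), so the final letter is not what conditions the rule; the last vowel is.
"renbuz" has last vowel 'u'. The stems whose last vowel is 'u' (batmidbul → batmidblani, gumuz → gumzani) delete the last vowel and add -ani.
The other pattern: stems whose last vowel is 'e' or 'i' insert -om- after the first vowel.
So renbuz → renbzani.

renbzani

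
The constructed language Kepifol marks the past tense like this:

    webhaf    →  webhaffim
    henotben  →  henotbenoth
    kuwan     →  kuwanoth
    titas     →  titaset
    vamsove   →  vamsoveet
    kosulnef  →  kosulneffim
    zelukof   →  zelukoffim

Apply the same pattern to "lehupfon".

kuwan and webhaf both have last vowel 'a' yet inflect differently (kuwanoth, webhaffim), so the last vowel is not what conditions the rule; the final letter is.
"lehupfon" ends in -n. The stems ending in -n (kuwan → kuwanoth, henotben → henotbenoth) add -oth.
So lehupfon → lehupfonoth.

lehupfonoth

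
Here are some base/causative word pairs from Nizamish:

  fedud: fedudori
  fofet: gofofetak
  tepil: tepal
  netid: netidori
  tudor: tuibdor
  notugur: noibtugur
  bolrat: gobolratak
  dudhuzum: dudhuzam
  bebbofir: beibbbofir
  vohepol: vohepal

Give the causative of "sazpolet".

gosazpoletak

"sazpolet" ends in -t. The stems ending in -t (bolrat → gobolratak, fofet → gofofetak) add go- … -ak around the stem.
So sazpolet → gosazpoletak.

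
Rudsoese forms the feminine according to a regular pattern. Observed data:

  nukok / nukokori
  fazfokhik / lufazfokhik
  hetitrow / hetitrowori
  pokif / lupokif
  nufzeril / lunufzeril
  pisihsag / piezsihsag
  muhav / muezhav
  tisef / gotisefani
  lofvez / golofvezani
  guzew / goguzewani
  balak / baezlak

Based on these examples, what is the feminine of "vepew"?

balak and fazfokhik both end in -k yet inflect differently (baezlak, lufazfokhik), so the final letter is not what conditions the rule; the last vowel is.
"vepew" has last vowel 'e'. The stems whose last vowel is 'e' (tisef → gotisefani, guzew → goguzewani, lofvez → golofvezani) add go- … -ani around the stem.
So vepew → govepewani.

govepewani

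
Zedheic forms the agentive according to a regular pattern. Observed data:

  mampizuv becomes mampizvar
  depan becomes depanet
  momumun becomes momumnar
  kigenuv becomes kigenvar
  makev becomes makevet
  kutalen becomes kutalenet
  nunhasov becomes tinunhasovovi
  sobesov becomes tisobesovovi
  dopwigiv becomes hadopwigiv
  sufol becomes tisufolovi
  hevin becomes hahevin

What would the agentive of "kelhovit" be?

hakelhovit

makev and sobesov both end in -v yet inflect differently (makevet, tisobesovovi), so the final letter is not what conditions the rule; the last vowel is.
"kelhovit" has last vowel 'i'. The stems whose last vowel is 'i' (hevin → hahevin, dopwigiv → hadopwigiv) add the prefix ha-.
The other patterns: stems whose last vowel is 'a' or 'e' add -et; stems whose last vowel is 'o' add ti- … -ovi around the stem; stems whose last vowel is 'u' delete the last vowel and add -ar.
So kelhovit → hakelhovit.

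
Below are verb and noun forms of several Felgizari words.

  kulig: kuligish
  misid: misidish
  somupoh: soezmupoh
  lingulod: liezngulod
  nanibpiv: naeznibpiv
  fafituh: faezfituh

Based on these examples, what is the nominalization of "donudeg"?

misid and lingulod both end in -d yet inflect differently (misidish, liezngulod), so the final letter is not what conditions the rule; the number of vowels is.
"donudeg" has 3 vowels. The stems with 3 vowels (somupoh → soezmupoh, lingulod → liezngulod, nanibpiv → naeznibpiv) insert -ez- after the first vowel.
The other pattern: stems with 2 vowels add -ish.
So donudeg → doeznudeg.

doeznudeg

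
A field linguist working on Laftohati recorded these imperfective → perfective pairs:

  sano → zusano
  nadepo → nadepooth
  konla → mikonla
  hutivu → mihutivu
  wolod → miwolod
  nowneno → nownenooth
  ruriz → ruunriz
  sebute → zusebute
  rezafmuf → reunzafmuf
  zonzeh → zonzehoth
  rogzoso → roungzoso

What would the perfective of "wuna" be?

miwuna

nowneno and rogzoso both end in -o yet inflect differently (nownenooth, roungzoso), so the final letter is not what conditions the rule; the first letter is.
"wuna" begins with w-. The one such stem in the data (wolod → miwolod) adds the prefix mi-, so the same rule applies.
The other patterns: stems beginning with n- or z- add -oth; stems beginning with r- insert -un- after the first vowel; stems beginning with s- add the prefix zu-.
So wuna → miwuna.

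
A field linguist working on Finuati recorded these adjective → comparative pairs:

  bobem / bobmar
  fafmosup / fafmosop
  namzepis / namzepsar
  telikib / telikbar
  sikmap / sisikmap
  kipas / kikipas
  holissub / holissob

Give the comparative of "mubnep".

telikib and holissub both end in -b yet inflect differently (telikbar, holissob), so the final letter is not what conditions the rule; the last vowel is.
"mubnep" has last vowel 'e'. The one such stem in the data (bobem → bobmar) deletes the last vowel and adds -ar (as do namzepis, telikib), so the same rule applies.
So mubnep → mubnpar.

mubnpar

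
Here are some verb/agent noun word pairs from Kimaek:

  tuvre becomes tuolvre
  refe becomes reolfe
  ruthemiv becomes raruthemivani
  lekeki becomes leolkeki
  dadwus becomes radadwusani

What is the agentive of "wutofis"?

rawutofisani

lekeki and ruthemiv both have last vowel 'i' yet inflect differently (leolkeki, raruthemivani), so the last vowel is not what conditions the rule; whether the stem ends in a vowel or a consonant is.
"wutofis" ends in a consonant. The stems ending in a consonant (ruthemiv → raruthemivani, dadwus → radadwusani) add ra- … -ani around the stem.
The other pattern: stems ending in a vowel insert -ol- after the first vowel.
So wutofis → rawutofisani.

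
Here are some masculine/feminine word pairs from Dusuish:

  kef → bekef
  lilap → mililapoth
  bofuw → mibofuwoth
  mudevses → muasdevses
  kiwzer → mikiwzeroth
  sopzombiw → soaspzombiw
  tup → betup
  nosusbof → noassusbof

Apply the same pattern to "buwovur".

buaswovur

tup and lilap both end in -p yet inflect differently (betup, mililapoth), so the final letter is not what conditions the rule; the number of vowels is.
"buwovur" has 3 vowels. The stems with 3 vowels (sopzombiw → soaspzombiw, nosusbof → noassusbof, mudevses → muasdevses) insert -as- after the first vowel.
So buwovur → buaswovur.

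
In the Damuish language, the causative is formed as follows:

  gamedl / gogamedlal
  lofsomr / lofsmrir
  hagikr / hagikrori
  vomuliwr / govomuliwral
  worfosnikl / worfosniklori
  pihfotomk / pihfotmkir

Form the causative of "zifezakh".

zifezakhori

lofsomr and hagikr both end in -r yet inflect differently (lofsmrir, hagikrori), so the final letter is not what conditions the rule; the second-to-last letter is.
"zifezakh" has second-to-last letter 'k'. The stems whose second-to-last letter is 'k' (worfosnikl → worfosniklori, hagikr → hagikrori) add -ori.
The other patterns: stems whose second-to-last letter is 'm' delete the last vowel and add -ir; stems whose second-to-last letter is 'd' or 'w' add go- … -al around the stem.
So zifezakh → zifezakhori.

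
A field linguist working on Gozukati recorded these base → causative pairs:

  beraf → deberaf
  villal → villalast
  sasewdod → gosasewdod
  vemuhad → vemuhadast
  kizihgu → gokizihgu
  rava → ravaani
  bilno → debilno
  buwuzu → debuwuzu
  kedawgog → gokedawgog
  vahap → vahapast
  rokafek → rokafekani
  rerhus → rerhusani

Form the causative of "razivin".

razivinani

kizihgu and buwuzu both end in -u yet inflect differently (gokizihgu, debuwuzu), so the final letter is not what conditions the rule; the first letter is.
"razivin" begins with r-. The stems beginning with r- (rava → ravaani, rerhus → rerhusani, rokafek → rokafekani) add -ani.
So razivin → razivinani.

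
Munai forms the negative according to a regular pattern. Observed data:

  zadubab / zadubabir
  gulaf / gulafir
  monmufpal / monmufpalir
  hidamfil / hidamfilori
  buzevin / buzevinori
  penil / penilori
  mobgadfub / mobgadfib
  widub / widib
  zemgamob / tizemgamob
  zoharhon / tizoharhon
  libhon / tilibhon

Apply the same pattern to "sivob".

tisivob

monmufpal and hidamfil both end in -l yet inflect differently (monmufpalir, hidamfilori), so the final letter is not what conditions the rule; the last vowel is.
"sivob" has last vowel 'o'. The stems whose last vowel is 'o' (zemgamob → tizemgamob, zoharhon → tizoharhon, libhon → tilibhon) add the prefix ti-.
So sivob → tisivob.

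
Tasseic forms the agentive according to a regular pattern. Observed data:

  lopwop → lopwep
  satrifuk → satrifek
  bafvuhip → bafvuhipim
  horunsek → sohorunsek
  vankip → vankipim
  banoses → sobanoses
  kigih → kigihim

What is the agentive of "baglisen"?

horunsek and satrifuk both end in -k yet inflect differently (sohorunsek, satrifek), so the final letter is not what conditions the rule; the last vowel is.
"baglisen" has last vowel 'e'. The stems whose last vowel is 'e' (horunsek → sohorunsek, banoses → sobanoses) add the prefix so-.
The other patterns: stems whose last vowel is 'i' add -im; stems whose last vowel is 'o' or 'u' change the last vowel to 'e'.
So baglisen → sobaglisen.

sobaglisen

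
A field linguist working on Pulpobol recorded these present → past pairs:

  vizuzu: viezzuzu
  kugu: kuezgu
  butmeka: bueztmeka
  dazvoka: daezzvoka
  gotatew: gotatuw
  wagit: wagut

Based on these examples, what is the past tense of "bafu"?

baezfu

vizuzu and gotatew both have 3 vowels yet inflect differently (viezzuzu, gotatuw), so the number of vowels is not what conditions the rule; whether the stem ends in a vowel or a consonant is.
"bafu" ends in a vowel. The stems ending in a vowel (vizuzu → viezzuzu, kugu → kuezgu, butmeka → bueztmeka) insert -ez- after the first vowel.
The other pattern: stems ending in a consonant change the last vowel to 'u'.
So bafu → baezfu.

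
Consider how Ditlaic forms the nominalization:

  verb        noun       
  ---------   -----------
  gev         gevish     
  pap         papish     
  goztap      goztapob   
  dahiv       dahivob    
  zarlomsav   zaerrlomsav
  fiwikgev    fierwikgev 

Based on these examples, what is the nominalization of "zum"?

zumish

"zum" has 1 vowel. The stems with 1 vowel (gev → gevish, pap → papish) add -ish.
The other patterns: stems with 2 vowels add -ob; stems with 3 vowels insert -er- after the first vowel.
So zum → zumish.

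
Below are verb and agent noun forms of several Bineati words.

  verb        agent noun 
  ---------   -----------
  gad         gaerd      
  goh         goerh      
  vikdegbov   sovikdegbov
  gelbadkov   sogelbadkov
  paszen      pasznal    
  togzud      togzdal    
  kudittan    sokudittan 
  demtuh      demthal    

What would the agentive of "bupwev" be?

goh and demtuh both end in -h yet inflect differently (goerh, demthal), so the final letter is not what conditions the rule; the number of vowels is.
"bupwev" has 2 vowels. The stems with 2 vowels (demtuh → demthal, paszen → pasznal, togzud → togzdal) delete the last vowel and add -al.
So bupwev → bupwval.

bupwval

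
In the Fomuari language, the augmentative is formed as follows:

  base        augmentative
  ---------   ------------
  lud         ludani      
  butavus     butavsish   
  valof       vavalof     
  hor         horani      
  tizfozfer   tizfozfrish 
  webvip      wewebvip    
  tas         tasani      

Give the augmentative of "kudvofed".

kudvofdish

hor and tizfozfer both end in -r yet inflect differently (horani, tizfozfrish), so the final letter is not what conditions the rule; the number of vowels is.
"kudvofed" has 3 vowels. The stems with 3 vowels (tizfozfer → tizfozfrish, butavus → butavsish) delete the last vowel and add -ish.
So kudvofed → kudvofdish.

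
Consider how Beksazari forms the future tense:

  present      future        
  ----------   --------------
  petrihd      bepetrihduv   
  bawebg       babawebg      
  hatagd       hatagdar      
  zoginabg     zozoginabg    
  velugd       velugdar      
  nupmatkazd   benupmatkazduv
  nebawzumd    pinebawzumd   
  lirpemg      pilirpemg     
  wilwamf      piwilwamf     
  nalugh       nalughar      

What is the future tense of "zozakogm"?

zozakogmar

nebawzumd and hatagd both end in -d yet inflect differently (pinebawzumd, hatagdar), so the final letter is not what conditions the rule; the second-to-last letter is.
"zozakogm" has second-to-last letter 'g'. The stems whose second-to-last letter is 'g' (hatagd → hatagdar, velugd → velugdar, nalugh → nalughar) add -ar.
So zozakogm → zozakogmar.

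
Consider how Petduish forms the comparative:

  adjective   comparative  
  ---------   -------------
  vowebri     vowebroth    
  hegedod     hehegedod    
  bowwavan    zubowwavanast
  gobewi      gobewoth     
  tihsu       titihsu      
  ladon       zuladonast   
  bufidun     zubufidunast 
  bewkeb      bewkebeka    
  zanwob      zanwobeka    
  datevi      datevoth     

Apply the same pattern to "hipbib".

hipbibeka

"hipbib" ends in -b. The stems ending in -b (bewkeb → bewkebeka, zanwob → zanwobeka) add -eka.
The other patterns: stems ending in -n add zu- … -ast around the stem; stems ending in -i drop the final letter and add -oth; stems ending in -d or -u repeat the first consonant+vowel as a prefix.
So hipbib → hipbibeka.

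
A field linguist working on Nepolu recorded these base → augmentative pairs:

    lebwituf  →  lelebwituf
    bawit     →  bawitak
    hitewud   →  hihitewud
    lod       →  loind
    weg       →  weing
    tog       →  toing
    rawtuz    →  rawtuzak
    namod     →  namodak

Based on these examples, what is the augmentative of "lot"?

lod and namod both end in -d yet inflect differently (loind, namodak), so the final letter is not what conditions the rule; the number of vowels is.
"lot" has 1 vowel. The stems with 1 vowel (lod → loind, weg → weing, tog → toing) insert -in- after the first vowel.
So lot → loint.

loint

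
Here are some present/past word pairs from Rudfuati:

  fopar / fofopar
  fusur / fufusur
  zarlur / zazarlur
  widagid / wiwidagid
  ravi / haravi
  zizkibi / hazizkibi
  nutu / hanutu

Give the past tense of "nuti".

"nuti" ends in a vowel. The stems ending in a vowel (ravi → haravi, zizkibi → hazizkibi, nutu → hanutu) add the prefix ha-.
The other pattern: stems ending in a consonant repeat the first consonant+vowel as a prefix.
So nuti → hanuti.

hanuti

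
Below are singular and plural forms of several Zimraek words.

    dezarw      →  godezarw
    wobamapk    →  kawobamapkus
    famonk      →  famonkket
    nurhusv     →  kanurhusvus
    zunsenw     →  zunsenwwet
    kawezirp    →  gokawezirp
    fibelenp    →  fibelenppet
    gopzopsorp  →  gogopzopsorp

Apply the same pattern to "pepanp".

pepanppet

dezarw and zunsenw both end in -w yet inflect differently (godezarw, zunsenwwet), so the final letter is not what conditions the rule; the second-to-last letter is.
"pepanp" has second-to-last letter 'n'. The stems whose second-to-last letter is 'n' (famonk → famonkket, zunsenw → zunsenwwet, fibelenp → fibelenppet) double the final consonant and add -et.
So pepanp → pepanppet.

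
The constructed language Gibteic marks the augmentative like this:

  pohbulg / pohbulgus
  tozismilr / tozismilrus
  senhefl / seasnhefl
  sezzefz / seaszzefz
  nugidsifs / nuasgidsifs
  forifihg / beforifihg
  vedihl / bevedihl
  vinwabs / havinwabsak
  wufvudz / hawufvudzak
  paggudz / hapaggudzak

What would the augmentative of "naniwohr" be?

benaniwohr

pohbulg and forifihg both end in -g yet inflect differently (pohbulgus, beforifihg), so the final letter is not what conditions the rule; the second-to-last letter is.
"naniwohr" has second-to-last letter 'h'. The stems whose second-to-last letter is 'h' (forifihg → beforifihg, vedihl → bevedihl) add the prefix be-.
The other patterns: stems whose second-to-last letter is 'l' add -us; stems whose second-to-last letter is 'f' insert -as- after the first vowel; stems whose second-to-last letter is 'b' or 'd' add ha- … -ak around the stem.
So naniwohr → benaniwohr.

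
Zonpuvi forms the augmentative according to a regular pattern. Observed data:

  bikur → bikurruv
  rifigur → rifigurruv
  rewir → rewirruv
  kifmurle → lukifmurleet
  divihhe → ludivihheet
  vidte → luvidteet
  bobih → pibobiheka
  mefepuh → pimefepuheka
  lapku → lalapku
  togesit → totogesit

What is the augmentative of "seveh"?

"seveh" ends in -h. The stems ending in -h (bobih → pibobiheka, mefepuh → pimefepuheka) add pi- … -eka around the stem.
The other patterns: stems ending in -r double the final consonant and add -uv; stems ending in -e add lu- … -et around the stem; stems ending in -t or -u repeat the first consonant+vowel as a prefix.
So seveh → piseveheka.

piseveheka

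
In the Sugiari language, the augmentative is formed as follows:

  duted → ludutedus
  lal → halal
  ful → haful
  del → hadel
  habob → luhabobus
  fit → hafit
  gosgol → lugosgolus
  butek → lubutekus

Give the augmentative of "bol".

habol

gosgol and lal both end in -l yet inflect differently (lugosgolus, halal), so the final letter is not what conditions the rule; the number of vowels is.
"bol" has 1 vowel. The stems with 1 vowel (fit → hafit, lal → halal, del → hadel) add the prefix ha-.
The other pattern: stems with 2 vowels add lu- … -us around the stem.
So bol → habol.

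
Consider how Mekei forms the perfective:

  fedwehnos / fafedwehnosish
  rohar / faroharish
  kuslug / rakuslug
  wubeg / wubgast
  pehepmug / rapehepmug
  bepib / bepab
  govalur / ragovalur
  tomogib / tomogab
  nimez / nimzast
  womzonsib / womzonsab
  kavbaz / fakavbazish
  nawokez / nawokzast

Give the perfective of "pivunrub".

rapivunrub

pehepmug and wubeg both end in -g yet inflect differently (rapehepmug, wubgast), so the final letter is not what conditions the rule; the last vowel is.
"pivunrub" has last vowel 'u'. The stems whose last vowel is 'u' (pehepmug → rapehepmug, kuslug → rakuslug, govalur → ragovalur) add the prefix ra-.
The other patterns: stems whose last vowel is 'e' delete the last vowel and add -ast; stems whose last vowel is 'a' or 'o' add fa- … -ish around the stem; stems whose last vowel is 'i' change the last vowel to 'a'.
So pivunrub → rapivunrub.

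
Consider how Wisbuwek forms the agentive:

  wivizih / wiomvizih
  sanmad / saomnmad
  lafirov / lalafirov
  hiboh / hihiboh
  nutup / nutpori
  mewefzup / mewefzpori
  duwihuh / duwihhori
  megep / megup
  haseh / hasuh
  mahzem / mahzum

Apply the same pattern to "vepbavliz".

"vepbavliz" has last vowel 'i'. The one such stem in the data (wivizih → wiomvizih) inserts -om- after the first vowel (as does sanmad), so the same rule applies.
The other patterns: stems whose last vowel is 'o' repeat the first consonant+vowel as a prefix; stems whose last vowel is 'u' delete the last vowel and add -ori; stems whose last vowel is 'e' change the last vowel to 'u'.
So vepbavliz → veompbavliz.

veompbavliz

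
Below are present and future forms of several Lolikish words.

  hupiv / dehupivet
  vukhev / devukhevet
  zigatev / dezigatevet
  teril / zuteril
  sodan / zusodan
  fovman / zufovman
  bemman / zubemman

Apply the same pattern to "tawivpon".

"tawivpon" ends in -n. The stems ending in -n (sodan → zusodan, fovman → zufovman, bemman → zubemman) add the prefix zu-.
So tawivpon → zutawivpon.

zutawivpon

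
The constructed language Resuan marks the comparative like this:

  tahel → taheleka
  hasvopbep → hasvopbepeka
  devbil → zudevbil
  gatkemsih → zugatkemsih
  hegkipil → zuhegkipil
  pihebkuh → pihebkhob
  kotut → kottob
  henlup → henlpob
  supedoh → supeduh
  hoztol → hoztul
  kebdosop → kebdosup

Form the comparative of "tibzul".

tahel and devbil both end in -l yet inflect differently (taheleka, zudevbil), so the final letter is not what conditions the rule; the last vowel is.
"tibzul" has last vowel 'u'. The stems whose last vowel is 'u' (pihebkuh → pihebkhob, kotut → kottob, henlup → henlpob) delete the last vowel and add -ob.
So tibzul → tibzlob.

tibzlob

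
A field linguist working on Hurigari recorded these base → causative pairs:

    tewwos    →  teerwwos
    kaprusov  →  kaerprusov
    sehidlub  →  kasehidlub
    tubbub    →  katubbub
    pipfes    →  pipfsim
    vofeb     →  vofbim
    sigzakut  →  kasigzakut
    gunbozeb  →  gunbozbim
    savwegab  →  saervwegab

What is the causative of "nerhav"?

neerrhav

tubbub and gunbozeb both end in -b yet inflect differently (katubbub, gunbozbim), so the final letter is not what conditions the rule; the last vowel is.
"nerhav" has last vowel 'a'. The one such stem in the data (savwegab → saervwegab) inserts -er- after the first vowel (as do kaprusov, tewwos), so the same rule applies.
The other patterns: stems whose last vowel is 'u' add the prefix ka-; stems whose last vowel is 'e' delete the last vowel and add -im.
So nerhav → neerrhav.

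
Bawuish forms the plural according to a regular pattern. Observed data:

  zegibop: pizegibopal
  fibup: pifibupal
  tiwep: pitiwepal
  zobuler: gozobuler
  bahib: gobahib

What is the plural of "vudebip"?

tiwep and zobuler both have last vowel 'e' yet inflect differently (pitiwepal, gozobuler), so the last vowel is not what conditions the rule; the final letter is.
"vudebip" ends in -p. The stems ending in -p (zegibop → pizegibopal, fibup → pifibupal, tiwep → pitiwepal) add pi- … -al around the stem.
The other pattern: stems ending in -b or -r add the prefix go-.
So vudebip → pivudebipal.

pivudebipal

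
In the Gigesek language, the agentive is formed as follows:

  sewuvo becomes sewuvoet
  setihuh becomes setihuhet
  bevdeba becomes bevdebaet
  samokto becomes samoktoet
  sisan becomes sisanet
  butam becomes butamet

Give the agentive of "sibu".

sibuet

Every pair shown (sewuvo → sewuvoet, setihuh → setihuhet, bevdeba → bevdebaet, …) follows the same rule: add -et.
So sibu → sibuet.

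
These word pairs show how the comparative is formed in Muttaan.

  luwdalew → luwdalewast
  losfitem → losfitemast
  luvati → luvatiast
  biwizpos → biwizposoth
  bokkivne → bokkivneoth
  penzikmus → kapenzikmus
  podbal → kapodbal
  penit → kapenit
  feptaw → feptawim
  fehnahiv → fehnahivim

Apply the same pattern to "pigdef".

kapigdef

biwizpos and penzikmus both end in -s yet inflect differently (biwizposoth, kapenzikmus), so the final letter is not what conditions the rule; the first letter is.
"pigdef" begins with p-. The stems beginning with p- (penzikmus → kapenzikmus, podbal → kapodbal, penit → kapenit) add the prefix ka-.
The other patterns: stems beginning with l- add -ast; stems beginning with b- add -oth; stems beginning with f- add -im.
So pigdef → kapigdef.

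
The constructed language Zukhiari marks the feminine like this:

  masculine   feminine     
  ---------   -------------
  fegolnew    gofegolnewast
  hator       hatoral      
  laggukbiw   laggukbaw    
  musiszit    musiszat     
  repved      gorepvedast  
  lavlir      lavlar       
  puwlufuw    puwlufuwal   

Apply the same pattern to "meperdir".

laggukbiw and puwlufuw both end in -w yet inflect differently (laggukbaw, puwlufuwal), so the final letter is not what conditions the rule; the last vowel is.
"meperdir" has last vowel 'i'. The stems whose last vowel is 'i' (lavlir → lavlar, musiszit → musiszat, laggukbiw → laggukbaw) change the last vowel to 'a'.
The other patterns: stems whose last vowel is 'o' or 'u' add -al; stems whose last vowel is 'e' add go- … -ast around the stem.
So meperdir → meperdar.

meperdar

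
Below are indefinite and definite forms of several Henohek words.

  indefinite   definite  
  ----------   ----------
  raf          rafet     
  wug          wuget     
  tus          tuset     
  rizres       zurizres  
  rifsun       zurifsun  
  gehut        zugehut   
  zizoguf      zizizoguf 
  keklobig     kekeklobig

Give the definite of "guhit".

zuguhit

tus and rizres both end in -s yet inflect differently (tuset, zurizres), so the final letter is not what conditions the rule; the number of vowels is.
"guhit" has 2 vowels. The stems with 2 vowels (rizres → zurizres, rifsun → zurifsun, gehut → zugehut) add the prefix zu-.
So guhit → zuguhit.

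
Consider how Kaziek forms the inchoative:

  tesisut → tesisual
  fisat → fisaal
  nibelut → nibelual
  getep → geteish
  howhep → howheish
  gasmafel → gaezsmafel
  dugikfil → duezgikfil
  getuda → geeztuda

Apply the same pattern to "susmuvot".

"susmuvot" ends in -t. The stems ending in -t (tesisut → tesisual, fisat → fisaal, nibelut → nibelual) drop the final letter and add -al.
The other patterns: stems ending in -p drop the final letter and add -ish; stems ending in -a or -l insert -ez- after the first vowel.
So susmuvot → susmuvoal.

susmuvoal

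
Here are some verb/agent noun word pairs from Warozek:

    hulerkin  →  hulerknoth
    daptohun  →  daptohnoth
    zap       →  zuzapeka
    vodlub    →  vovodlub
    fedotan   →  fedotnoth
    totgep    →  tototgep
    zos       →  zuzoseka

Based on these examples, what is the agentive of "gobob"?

zap and totgep both end in -p yet inflect differently (zuzapeka, tototgep), so the final letter is not what conditions the rule; the number of vowels is.
"gobob" has 2 vowels. The stems with 2 vowels (totgep → tototgep, vodlub → vovodlub) repeat the first consonant+vowel as a prefix.
So gobob → gogobob.

gogobob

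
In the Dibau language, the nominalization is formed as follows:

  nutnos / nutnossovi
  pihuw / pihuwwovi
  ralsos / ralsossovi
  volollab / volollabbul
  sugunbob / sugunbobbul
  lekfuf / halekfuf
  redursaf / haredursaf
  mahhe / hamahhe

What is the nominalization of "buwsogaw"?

nutnos and sugunbob both have last vowel 'o' yet inflect differently (nutnossovi, sugunbobbul), so the last vowel is not what conditions the rule; the final letter is.
"buwsogaw" ends in -w. The one such stem in the data (pihuw → pihuwwovi) doubles the final consonant and adds -ovi (as do nutnos, ralsos), so the same rule applies.
So buwsogaw → buwsogawwovi.

buwsogawwovi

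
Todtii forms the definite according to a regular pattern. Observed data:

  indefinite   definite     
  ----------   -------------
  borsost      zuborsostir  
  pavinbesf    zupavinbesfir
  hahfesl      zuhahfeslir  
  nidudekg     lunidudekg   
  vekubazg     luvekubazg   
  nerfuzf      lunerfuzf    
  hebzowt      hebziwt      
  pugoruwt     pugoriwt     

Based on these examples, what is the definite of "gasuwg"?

gasiwg

"gasuwg" has second-to-last letter 'w'. The stems whose second-to-last letter is 'w' (hebzowt → hebziwt, pugoruwt → pugoriwt) change the last vowel to 'i'.
So gasuwg → gasiwg.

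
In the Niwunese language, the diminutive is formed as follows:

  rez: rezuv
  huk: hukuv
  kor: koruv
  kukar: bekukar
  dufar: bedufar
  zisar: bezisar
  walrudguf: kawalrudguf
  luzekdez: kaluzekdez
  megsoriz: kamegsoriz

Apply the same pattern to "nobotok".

kanobotok

kor and kukar both end in -r yet inflect differently (koruv, bekukar), so the final letter is not what conditions the rule; the number of vowels is.
"nobotok" has 3 vowels. The stems with 3 vowels (walrudguf → kawalrudguf, luzekdez → kaluzekdez, megsoriz → kamegsoriz) add the prefix ka-.
The other patterns: stems with 1 vowel add -uv; stems with 2 vowels add the prefix be-.
So nobotok → kanobotok.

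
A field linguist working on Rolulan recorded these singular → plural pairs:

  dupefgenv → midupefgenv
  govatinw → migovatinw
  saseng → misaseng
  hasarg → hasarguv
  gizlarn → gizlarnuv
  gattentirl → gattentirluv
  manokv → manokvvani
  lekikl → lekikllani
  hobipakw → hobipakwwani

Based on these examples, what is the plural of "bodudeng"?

"bodudeng" has second-to-last letter 'n'. The stems whose second-to-last letter is 'n' (dupefgenv → midupefgenv, govatinw → migovatinw, saseng → misaseng) add the prefix mi-.
So bodudeng → mibodudeng.

mibodudeng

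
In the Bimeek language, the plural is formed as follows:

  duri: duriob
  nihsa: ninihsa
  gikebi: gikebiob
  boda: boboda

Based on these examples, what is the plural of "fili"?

filiob

duri and boda both have 2 vowels yet inflect differently (duriob, boboda), so the number of vowels is not what conditions the rule; the final letter is.
"fili" ends in -i. The stems ending in -i (gikebi → gikebiob, duri → duriob) add -ob.
So fili → filiob.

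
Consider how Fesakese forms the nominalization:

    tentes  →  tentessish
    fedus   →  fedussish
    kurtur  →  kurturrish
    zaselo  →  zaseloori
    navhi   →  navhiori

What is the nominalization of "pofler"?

tentes and navhi both have 2 vowels yet inflect differently (tentessish, navhiori), so the number of vowels is not what conditions the rule; whether the stem ends in a vowel or a consonant is.
"pofler" ends in a consonant. The stems ending in a consonant (tentes → tentessish, fedus → fedussish, kurtur → kurturrish) double the final consonant and add -ish.
So pofler → poflerrish.

poflerrish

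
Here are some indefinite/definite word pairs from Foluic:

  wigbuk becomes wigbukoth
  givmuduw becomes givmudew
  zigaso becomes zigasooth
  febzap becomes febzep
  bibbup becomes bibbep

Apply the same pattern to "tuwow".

givmuduw and wigbuk both have last vowel 'u' yet inflect differently (givmudew, wigbukoth), so the last vowel is not what conditions the rule; the final letter is.
"tuwow" ends in -w. The one such stem in the data (givmuduw → givmudew) changes the last vowel to 'e' (as do febzap, bibbup), so the same rule applies.
So tuwow → tuwew.

tuwew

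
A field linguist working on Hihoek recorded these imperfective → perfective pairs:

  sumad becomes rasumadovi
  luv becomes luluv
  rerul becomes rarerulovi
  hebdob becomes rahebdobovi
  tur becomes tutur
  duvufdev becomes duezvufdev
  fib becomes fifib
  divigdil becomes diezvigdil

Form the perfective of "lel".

lelel

fib and hebdob both end in -b yet inflect differently (fifib, rahebdobovi), so the final letter is not what conditions the rule; the number of vowels is.
"lel" has 1 vowel. The stems with 1 vowel (tur → tutur, luv → luluv, fib → fifib) repeat the first consonant+vowel as a prefix.
So lel → lelel.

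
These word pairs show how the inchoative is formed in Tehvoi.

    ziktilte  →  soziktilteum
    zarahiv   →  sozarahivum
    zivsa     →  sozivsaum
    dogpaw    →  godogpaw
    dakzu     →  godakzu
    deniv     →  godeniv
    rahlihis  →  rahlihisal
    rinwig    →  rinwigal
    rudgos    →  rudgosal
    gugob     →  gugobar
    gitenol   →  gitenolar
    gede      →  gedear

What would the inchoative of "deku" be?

"deku" begins with d-. The stems beginning with d- (dogpaw → godogpaw, dakzu → godakzu, deniv → godeniv) add the prefix go-.
The other patterns: stems beginning with z- add so- … -um around the stem; stems beginning with r- add -al; stems beginning with g- add -ar.
So deku → godeku.

godeku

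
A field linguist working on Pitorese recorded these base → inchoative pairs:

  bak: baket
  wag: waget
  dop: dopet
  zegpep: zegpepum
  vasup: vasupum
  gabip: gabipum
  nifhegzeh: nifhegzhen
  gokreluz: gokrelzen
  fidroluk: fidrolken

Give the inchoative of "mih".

"mih" has 1 vowel. The stems with 1 vowel (bak → baket, wag → waget, dop → dopet) add -et.
So mih → mihet.

mihet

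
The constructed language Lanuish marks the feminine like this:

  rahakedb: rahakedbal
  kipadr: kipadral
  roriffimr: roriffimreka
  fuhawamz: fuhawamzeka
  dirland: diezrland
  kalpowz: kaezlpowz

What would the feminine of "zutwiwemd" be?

zutwiwemdeka

kipadr and roriffimr both end in -r yet inflect differently (kipadral, roriffimreka), so the final letter is not what conditions the rule; the second-to-last letter is.
"zutwiwemd" has second-to-last letter 'm'. The stems whose second-to-last letter is 'm' (roriffimr → roriffimreka, fuhawamz → fuhawamzeka) add -eka.
The other patterns: stems whose second-to-last letter is 'd' add -al; stems whose second-to-last letter is 'n' or 'w' insert -ez- after the first vowel.
So zutwiwemd → zutwiwemdeka.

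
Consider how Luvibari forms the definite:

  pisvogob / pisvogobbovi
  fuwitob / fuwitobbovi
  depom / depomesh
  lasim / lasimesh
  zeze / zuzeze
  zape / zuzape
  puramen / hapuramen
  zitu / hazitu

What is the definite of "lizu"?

halizu

pisvogob and depom both have last vowel 'o' yet inflect differently (pisvogobbovi, depomesh), so the last vowel is not what conditions the rule; the final letter is.
"lizu" ends in -u. The one such stem in the data (zitu → hazitu) adds the prefix ha-, so the same rule applies.
So lizu → halizu.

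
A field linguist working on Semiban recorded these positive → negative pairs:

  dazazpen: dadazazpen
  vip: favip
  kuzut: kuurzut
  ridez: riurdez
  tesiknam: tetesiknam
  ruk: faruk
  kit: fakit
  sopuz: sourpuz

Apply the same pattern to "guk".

faguk

kit and kuzut both end in -t yet inflect differently (fakit, kuurzut), so the final letter is not what conditions the rule; the number of vowels is.
"guk" has 1 vowel. The stems with 1 vowel (ruk → faruk, vip → favip, kit → fakit) add the prefix fa-.
The other patterns: stems with 2 vowels insert -ur- after the first vowel; stems with 3 vowels repeat the first consonant+vowel as a prefix.
So guk → faguk.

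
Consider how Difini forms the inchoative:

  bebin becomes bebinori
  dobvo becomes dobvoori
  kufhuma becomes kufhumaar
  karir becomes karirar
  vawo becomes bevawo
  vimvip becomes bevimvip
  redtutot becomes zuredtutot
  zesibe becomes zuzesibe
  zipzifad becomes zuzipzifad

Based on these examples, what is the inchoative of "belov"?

belovori

dobvo and vawo both end in -o yet inflect differently (dobvoori, bevawo), so the final letter is not what conditions the rule; the first letter is.
"belov" begins with b-. The one such stem in the data (bebin → bebinori) adds -ori, so the same rule applies.
So belov → belovori.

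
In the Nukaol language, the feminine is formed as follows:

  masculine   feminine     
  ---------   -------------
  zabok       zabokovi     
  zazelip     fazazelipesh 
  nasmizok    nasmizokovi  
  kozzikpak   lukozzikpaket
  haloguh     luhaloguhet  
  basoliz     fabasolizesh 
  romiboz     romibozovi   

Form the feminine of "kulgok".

"kulgok" has last vowel 'o'. The stems whose last vowel is 'o' (zabok → zabokovi, romiboz → romibozovi, nasmizok → nasmizokovi) add -ovi.
The other patterns: stems whose last vowel is 'i' add fa- … -esh around the stem; stems whose last vowel is 'a' or 'u' add lu- … -et around the stem.
So kulgok → kulgokovi.

kulgokovi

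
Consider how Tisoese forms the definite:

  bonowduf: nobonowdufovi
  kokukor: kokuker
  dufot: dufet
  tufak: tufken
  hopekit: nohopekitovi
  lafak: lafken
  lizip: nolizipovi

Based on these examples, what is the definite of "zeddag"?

zeddgen

dufot and hopekit both end in -t yet inflect differently (dufet, nohopekitovi), so the final letter is not what conditions the rule; the last vowel is.
"zeddag" has last vowel 'a'. The stems whose last vowel is 'a' (lafak → lafken, tufak → tufken) delete the last vowel and add -en.
So zeddag → zeddgen.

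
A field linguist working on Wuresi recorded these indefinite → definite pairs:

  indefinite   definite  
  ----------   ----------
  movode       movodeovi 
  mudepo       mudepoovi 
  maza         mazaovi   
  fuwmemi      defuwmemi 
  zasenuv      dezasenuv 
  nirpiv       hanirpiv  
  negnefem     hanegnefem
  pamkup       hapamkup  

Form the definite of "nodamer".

zasenuv and nirpiv both end in -v yet inflect differently (dezasenuv, hanirpiv), so the final letter is not what conditions the rule; the first letter is.
"nodamer" begins with n-. The stems beginning with n- (nirpiv → hanirpiv, negnefem → hanegnefem) add the prefix ha-.
The other patterns: stems beginning with m- add -ovi; stems beginning with f- or z- add the prefix de-.
So nodamer → hanodamer.

hanodamer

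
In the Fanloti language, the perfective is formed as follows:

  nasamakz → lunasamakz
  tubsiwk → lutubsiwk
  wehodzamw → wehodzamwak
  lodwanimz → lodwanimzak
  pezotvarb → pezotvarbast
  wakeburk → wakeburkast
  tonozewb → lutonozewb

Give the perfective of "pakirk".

pakirkast

lodwanimz and nasamakz both end in -z yet inflect differently (lodwanimzak, lunasamakz), so the final letter is not what conditions the rule; the second-to-last letter is.
"pakirk" has second-to-last letter 'r'. The stems whose second-to-last letter is 'r' (pezotvarb → pezotvarbast, wakeburk → wakeburkast) add -ast.
So pakirk → pakirkast.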